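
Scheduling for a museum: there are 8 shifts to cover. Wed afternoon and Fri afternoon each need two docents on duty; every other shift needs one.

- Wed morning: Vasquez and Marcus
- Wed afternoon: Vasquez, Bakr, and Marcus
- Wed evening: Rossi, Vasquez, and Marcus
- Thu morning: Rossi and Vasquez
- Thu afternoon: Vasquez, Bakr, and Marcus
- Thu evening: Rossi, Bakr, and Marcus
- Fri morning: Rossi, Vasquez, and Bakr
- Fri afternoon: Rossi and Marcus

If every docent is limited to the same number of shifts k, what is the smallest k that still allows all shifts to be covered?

With 4 docents and 10 worker-slots to fill, someone must work at least ⌈10/4⌉ = 3 shifts, so k ≥ 3.
k = 3 works: Wed morning→Vasquez, Wed afternoon→Vasquez+Bakr, Wed evening→Rossi, Thu morning→Rossi, Thu afternoon→Vasquez, Thu evening→Bakr, Fri morning→Bakr, Fri afternoon→Rossi+Marcus.
Loads: Rossi 3, Vasquez 3, Bakr 3, Marcus 1 — all ≤ 3.

3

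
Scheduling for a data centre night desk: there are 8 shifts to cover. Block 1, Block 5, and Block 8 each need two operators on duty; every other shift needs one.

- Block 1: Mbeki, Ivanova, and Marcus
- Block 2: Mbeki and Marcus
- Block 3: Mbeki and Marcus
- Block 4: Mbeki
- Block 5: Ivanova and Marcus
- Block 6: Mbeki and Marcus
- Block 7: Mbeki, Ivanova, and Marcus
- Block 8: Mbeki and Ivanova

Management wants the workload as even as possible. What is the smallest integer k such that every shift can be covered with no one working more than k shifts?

4

With 3 operators and 11 worker-slots to fill, someone must work at least ⌈11/3⌉ = 4 shifts, so k ≥ 4.
k = 4 works: Block 1→Ivanova+Marcus, Block 2→Mbeki, Block 3→Mbeki, Block 4→Mbeki, Block 5→Ivanova+Marcus, Block 6→Marcus, Block 7→Ivanova, Block 8→Mbeki+Ivanova.
Loads: Mbeki 4, Ivanova 4, Marcus 3 — all ≤ 4.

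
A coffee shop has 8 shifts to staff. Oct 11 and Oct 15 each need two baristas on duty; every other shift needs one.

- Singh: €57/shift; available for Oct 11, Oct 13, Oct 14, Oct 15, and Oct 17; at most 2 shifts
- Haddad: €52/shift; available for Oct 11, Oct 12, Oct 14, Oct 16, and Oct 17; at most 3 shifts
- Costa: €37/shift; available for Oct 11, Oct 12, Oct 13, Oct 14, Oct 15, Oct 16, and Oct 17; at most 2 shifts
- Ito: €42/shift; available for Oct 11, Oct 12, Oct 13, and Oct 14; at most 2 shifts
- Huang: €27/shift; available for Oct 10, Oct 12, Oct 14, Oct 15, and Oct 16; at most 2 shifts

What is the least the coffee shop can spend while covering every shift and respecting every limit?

Oct 10 can only be covered by Huang, so that assignment is forced.
Picking the cheapest available barista for each shift independently would cost €325, but that ignores the shift limits.
An optimal schedule: Oct 10→Huang, Oct 11→Haddad+Singh, Oct 12→Ito, Oct 13→Costa, Oct 14→Ito, Oct 15→Huang+Costa, Oct 16→Haddad, Oct 17→Haddad.
Total: 27 + 52 + 57 + 42 + 37 + 42 + 27 + 37 + 52 + 52 = €425.

€425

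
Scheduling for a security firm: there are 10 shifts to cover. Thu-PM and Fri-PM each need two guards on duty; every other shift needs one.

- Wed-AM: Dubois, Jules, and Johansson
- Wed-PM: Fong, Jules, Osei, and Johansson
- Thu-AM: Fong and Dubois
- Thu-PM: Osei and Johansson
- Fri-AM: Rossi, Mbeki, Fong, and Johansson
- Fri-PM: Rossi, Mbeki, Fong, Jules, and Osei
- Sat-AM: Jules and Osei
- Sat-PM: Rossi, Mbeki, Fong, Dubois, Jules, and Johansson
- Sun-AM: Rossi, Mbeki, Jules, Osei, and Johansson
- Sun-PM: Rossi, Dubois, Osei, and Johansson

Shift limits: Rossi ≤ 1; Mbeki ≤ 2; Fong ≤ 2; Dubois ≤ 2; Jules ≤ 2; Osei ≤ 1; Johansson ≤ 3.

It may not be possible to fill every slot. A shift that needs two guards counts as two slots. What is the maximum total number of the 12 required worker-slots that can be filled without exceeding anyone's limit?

Total capacity across all guards is 1+2+2+2+2+1+3 = 13, and 12 slots are needed, so at most 12 can be filled.
An assignment achieving 12: Wed-AM→Dubois, Wed-PM→Fong, Thu-AM→Fong, Thu-PM→Osei+Johansson, Fri-AM→Rossi, Fri-PM→Mbeki+Jules, Sat-AM→Jules, Sat-PM→Johansson, Sun-AM→Mbeki, Sun-PM→Dubois.
Loads: Rossi 1/1, Mbeki 2/2, Fong 2/2, Dubois 2/2, Jules 2/2, Osei 1/1, Johansson 2/3.

12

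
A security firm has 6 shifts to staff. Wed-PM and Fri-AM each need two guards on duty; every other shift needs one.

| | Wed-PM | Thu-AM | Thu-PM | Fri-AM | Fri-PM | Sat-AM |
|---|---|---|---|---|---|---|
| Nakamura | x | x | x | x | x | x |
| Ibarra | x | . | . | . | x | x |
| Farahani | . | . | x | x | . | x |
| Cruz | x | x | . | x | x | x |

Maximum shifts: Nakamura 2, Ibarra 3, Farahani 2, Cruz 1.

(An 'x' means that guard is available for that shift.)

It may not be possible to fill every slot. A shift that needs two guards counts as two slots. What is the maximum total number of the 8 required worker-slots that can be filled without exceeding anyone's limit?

Total capacity across all guards is 2+3+2+1 = 8, and 8 slots are needed, so at most 8 can be filled.
An assignment achieving 8: Wed-PM→Nakamura+Ibarra, Thu-AM→Nakamura, Thu-PM→Farahani, Fri-AM→Farahani+Cruz, Fri-PM→Ibarra, Sat-AM→Ibarra.
Loads: Nakamura 2/2, Ibarra 3/3, Farahani 2/2, Cruz 1/1.

8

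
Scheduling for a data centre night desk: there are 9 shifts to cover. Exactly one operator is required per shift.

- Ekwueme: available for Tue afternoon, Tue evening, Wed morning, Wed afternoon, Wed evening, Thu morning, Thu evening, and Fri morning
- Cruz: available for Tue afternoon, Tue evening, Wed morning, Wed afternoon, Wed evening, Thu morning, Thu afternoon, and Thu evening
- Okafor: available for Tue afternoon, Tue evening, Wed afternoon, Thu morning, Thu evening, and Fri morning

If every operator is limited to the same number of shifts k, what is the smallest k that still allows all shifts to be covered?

3

With 3 operators and 9 worker-slots to fill, someone must work at least ⌈9/3⌉ = 3 shifts, so k ≥ 3.
k = 3 works: Tue afternoon→Cruz, Tue evening→Cruz, Wed morning→Ekwueme, Wed afternoon→Okafor, Wed evening→Ekwueme, Thu morning→Okafor, Thu afternoon→Cruz, Thu evening→Okafor, Fri morning→Ekwueme.
Loads: Ekwueme 3, Cruz 3, Okafor 3 — all ≤ 3.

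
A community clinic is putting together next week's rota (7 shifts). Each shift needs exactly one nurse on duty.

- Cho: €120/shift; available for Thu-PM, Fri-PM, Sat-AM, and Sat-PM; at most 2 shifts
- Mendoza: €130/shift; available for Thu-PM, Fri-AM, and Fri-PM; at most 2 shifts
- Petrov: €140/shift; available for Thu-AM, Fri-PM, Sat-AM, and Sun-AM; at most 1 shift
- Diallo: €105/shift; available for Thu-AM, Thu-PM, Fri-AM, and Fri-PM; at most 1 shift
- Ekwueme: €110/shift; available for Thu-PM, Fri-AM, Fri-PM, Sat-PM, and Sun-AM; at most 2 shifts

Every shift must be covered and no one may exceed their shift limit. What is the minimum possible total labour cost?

Picking the cheapest available nurse for each shift independently would cost €760, but that ignores the shift limits.
An optimal schedule: Thu-AM→Diallo, Thu-PM→Cho, Fri-AM→Mendoza, Fri-PM→Mendoza, Sat-AM→Cho, Sat-PM→Ekwueme, Sun-AM→Ekwueme.
Total: 105 + 120 + 130 + 130 + 120 + 110 + 110 = €825.

€825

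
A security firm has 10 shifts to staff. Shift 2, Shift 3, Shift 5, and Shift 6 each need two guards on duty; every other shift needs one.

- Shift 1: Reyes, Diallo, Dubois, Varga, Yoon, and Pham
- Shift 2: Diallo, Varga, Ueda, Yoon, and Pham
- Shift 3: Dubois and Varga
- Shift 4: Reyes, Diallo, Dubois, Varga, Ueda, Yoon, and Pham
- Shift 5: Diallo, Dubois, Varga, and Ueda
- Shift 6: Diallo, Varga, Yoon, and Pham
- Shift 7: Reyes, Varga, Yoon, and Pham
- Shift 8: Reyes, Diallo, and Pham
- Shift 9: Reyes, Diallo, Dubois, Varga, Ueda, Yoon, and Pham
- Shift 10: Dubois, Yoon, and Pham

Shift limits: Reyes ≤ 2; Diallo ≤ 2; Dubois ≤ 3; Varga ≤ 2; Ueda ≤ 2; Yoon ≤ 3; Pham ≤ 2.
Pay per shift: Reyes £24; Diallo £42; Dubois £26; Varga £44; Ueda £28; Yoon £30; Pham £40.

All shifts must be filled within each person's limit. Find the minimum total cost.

Shift 3 can only be covered by Dubois and Varga, so that assignment is forced.
Picking the cheapest available guard for each shift independently would cost £398, but that ignores the shift limits.
An optimal schedule: Shift 1→Dubois, Shift 2→Yoon+Pham, Shift 3→Dubois+Varga, Shift 4→Ueda, Shift 5→Ueda+Diallo, Shift 6→Yoon+Pham, Shift 7→Reyes, Shift 8→Reyes, Shift 9→Yoon, Shift 10→Dubois.
Total: 26 + 30 + 40 + 26 + 44 + 28 + 28 + 42 + 30 + 40 + 24 + 24 + 30 + 26 = £438.

£438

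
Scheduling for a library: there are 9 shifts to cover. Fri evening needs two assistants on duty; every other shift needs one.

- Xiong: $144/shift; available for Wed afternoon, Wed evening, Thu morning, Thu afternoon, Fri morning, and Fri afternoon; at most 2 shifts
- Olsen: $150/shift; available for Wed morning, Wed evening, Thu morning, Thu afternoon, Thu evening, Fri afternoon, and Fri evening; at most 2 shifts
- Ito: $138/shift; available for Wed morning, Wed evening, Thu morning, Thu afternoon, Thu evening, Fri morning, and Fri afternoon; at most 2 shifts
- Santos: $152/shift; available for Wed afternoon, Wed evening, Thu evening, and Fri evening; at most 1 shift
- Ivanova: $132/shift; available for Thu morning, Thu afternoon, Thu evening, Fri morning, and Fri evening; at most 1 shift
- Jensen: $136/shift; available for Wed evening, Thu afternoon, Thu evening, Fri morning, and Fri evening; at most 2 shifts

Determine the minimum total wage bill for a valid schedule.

Picking the cheapest available assistant for each shift independently would cost $1352, but that ignores the shift limits.
An optimal schedule: Wed morning→Olsen, Wed afternoon→Xiong, Wed evening→Ito, Thu morning→Olsen, Thu afternoon→Ivanova, Thu evening→Jensen, Fri morning→Ito, Fri afternoon→Xiong, Fri evening→Santos+Jensen.
Total: 150 + 144 + 138 + 150 + 132 + 136 + 138 + 144 + 152 + 136 = $1420.

$1420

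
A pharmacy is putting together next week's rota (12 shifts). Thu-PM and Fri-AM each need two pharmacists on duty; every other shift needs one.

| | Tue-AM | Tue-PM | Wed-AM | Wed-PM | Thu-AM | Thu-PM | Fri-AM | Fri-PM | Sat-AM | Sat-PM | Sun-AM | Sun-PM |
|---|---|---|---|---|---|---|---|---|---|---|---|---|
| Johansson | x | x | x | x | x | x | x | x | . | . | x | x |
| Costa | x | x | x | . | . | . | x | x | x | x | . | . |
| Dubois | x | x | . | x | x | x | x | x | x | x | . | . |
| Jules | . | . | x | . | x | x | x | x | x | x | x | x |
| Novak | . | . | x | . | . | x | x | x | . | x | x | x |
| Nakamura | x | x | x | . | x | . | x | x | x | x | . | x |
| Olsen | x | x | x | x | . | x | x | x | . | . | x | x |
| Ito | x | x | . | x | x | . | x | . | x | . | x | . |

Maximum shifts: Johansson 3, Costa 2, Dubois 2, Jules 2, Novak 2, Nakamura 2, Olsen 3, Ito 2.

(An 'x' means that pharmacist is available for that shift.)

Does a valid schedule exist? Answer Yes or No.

Yes

One valid schedule: Tue-AM→Dubois, Tue-PM→Dubois, Wed-AM→Jules, Wed-PM→Johansson, Thu-AM→Johansson, Thu-PM→Novak+Olsen, Fri-AM→Nakamura+Olsen, Fri-PM→Novak, Sat-AM→Costa, Sat-PM→Costa, Sun-AM→Johansson, Sun-PM→Jules.
Loads: Johansson 3/3, Costa 2/2, Dubois 2/2, Jules 2/2, Novak 2/2, Nakamura 1/2, Olsen 2/3, Ito 0/2 — all within limits.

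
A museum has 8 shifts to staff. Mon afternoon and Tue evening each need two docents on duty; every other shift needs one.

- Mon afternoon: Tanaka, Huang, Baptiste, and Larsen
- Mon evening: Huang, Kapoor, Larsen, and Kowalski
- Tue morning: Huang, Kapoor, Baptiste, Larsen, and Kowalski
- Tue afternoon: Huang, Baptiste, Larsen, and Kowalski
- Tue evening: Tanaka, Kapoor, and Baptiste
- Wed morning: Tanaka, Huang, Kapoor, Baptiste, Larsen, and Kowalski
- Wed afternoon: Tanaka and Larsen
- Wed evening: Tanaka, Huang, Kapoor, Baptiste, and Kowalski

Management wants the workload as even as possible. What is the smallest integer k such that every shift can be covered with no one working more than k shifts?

2

With 6 docents and 10 worker-slots to fill, someone must work at least ⌈10/6⌉ = 2 shifts, so k ≥ 2.
k = 2 works: Mon afternoon→Baptiste+Larsen, Mon evening→Huang, Tue morning→Kapoor, Tue afternoon→Huang, Tue evening→Tanaka+Kapoor, Wed morning→Larsen, Wed afternoon→Tanaka, Wed evening→Baptiste.
Loads: Tanaka 2, Huang 2, Kapoor 2, Baptiste 2, Larsen 2, Kowalski 0 — all ≤ 2.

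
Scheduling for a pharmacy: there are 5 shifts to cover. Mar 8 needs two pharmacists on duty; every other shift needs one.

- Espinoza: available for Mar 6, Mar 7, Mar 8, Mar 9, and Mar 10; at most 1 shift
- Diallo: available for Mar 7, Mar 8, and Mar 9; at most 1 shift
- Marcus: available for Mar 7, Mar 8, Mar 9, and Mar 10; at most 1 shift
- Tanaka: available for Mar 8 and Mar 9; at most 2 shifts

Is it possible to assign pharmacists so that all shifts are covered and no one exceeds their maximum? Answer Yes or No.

No

Shifts {Mar 6, Mar 7, Mar 8, Mar 10} need 5 worker-slots in total, but the pharmacists available for any of those shifts (Espinoza, Diallo, Marcus, and Tanaka) can supply at most 4 among them. So no valid schedule exists.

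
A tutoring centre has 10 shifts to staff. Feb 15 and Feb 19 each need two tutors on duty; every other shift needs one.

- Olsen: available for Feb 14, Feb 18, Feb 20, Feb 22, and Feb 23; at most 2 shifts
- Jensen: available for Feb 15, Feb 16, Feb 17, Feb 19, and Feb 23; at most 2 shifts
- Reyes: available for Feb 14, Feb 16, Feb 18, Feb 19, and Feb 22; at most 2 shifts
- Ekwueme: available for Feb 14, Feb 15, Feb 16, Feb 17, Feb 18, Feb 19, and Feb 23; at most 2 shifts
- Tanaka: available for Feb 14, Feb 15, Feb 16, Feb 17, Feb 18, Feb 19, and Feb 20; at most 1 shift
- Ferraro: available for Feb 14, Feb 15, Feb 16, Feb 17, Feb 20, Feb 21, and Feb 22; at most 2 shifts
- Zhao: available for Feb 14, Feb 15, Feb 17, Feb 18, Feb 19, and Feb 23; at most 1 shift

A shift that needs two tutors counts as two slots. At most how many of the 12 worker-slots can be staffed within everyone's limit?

12

Total capacity across all tutors is 2+2+2+2+1+2+1 = 12, and 12 slots are needed, so at most 12 can be filled.
An assignment achieving 12: Feb 14→Ferraro, Feb 15→Jensen+Ekwueme, Feb 16→Reyes, Feb 17→Ekwueme, Feb 18→Reyes, Feb 19→Tanaka+Zhao, Feb 20→Olsen, Feb 21→Ferraro, Feb 22→Olsen, Feb 23→Jensen.
Loads: Olsen 2/2, Jensen 2/2, Reyes 2/2, Ekwueme 2/2, Tanaka 1/1, Ferraro 2/2, Zhao 1/1.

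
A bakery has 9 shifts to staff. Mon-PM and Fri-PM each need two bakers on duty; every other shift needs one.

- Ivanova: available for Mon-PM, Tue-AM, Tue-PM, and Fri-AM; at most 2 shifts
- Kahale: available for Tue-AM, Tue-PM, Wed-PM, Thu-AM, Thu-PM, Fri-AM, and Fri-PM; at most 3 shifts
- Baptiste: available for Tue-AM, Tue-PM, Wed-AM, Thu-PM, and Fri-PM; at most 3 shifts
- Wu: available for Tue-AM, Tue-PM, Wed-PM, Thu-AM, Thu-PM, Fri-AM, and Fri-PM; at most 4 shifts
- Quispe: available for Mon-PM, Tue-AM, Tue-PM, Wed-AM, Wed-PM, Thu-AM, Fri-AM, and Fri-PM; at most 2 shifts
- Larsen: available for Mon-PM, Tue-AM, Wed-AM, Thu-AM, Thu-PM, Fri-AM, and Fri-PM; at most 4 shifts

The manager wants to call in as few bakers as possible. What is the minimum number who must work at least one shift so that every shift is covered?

11 slots to fill and no one can take more than 4, so at least ⌈11/4⌉ = 3 bakers are needed.
No set of 3 bakers can cover every shift (each such set leaves at least one shift with no one available or exceeds a cap).
Ivanova, Kahale, Baptiste, and Larsen alone can cover everything: Mon-PM→Ivanova+Larsen, Tue-AM→Baptiste, Tue-PM→Ivanova, Wed-AM→Baptiste, Wed-PM→Kahale, Thu-AM→Kahale, Thu-PM→Kahale, Fri-AM→Larsen, Fri-PM→Baptiste+Larsen.

4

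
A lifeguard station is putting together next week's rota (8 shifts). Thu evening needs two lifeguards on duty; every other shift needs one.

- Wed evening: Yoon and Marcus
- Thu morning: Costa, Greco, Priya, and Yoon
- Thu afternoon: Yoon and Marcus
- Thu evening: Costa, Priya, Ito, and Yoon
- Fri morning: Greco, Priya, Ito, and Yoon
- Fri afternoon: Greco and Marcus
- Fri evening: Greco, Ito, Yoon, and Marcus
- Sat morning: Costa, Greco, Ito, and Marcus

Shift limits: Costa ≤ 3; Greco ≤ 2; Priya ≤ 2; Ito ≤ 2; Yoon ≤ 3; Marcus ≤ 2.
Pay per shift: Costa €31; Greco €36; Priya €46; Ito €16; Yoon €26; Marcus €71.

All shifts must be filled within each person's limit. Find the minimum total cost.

€239

Picking the cheapest available lifeguard for each shift independently would cost €204, but that ignores the shift limits.
An optimal schedule: Wed evening→Yoon, Thu morning→Costa, Thu afternoon→Yoon, Thu evening→Yoon+Costa, Fri morning→Ito, Fri afternoon→Greco, Fri evening→Ito, Sat morning→Costa.
Total: 26 + 31 + 26 + 26 + 31 + 16 + 36 + 16 + 31 = €239.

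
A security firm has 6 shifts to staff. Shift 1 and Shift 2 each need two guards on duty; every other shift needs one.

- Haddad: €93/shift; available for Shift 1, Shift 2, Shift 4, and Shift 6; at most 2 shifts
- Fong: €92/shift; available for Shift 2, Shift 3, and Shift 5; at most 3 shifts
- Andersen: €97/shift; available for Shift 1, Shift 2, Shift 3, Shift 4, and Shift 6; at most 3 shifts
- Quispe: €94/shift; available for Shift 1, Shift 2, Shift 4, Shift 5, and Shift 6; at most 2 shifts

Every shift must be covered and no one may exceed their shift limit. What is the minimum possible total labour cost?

€747

Picking the cheapest available guard for each shift independently would cost €742, but that ignores the shift limits.
An optimal schedule: Shift 1→Haddad+Quispe, Shift 2→Fong+Andersen, Shift 3→Fong, Shift 4→Haddad, Shift 5→Fong, Shift 6→Quispe.
Total: 93 + 94 + 92 + 97 + 92 + 93 + 92 + 94 = €747.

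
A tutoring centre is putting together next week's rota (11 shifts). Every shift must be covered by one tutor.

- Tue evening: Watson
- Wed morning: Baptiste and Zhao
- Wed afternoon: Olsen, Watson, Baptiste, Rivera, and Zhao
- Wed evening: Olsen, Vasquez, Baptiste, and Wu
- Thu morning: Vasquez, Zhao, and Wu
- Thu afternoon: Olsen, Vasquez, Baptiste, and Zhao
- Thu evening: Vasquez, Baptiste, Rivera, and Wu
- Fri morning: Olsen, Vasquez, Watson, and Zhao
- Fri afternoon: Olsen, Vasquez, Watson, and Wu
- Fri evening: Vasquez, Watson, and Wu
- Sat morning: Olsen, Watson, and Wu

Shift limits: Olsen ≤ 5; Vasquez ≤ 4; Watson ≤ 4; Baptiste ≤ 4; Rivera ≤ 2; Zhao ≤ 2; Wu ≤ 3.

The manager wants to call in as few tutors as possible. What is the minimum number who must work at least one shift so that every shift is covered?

11 slots to fill and no one can take more than 5, so at least ⌈11/5⌉ = 3 tutors are needed.
Vasquez, Watson, and Baptiste alone can cover everything: Tue evening→Watson, Wed morning→Baptiste, Wed afternoon→Watson, Wed evening→Vasquez, Thu morning→Vasquez, Thu afternoon→Baptiste, Thu evening→Baptiste, Fri morning→Vasquez, Fri afternoon→Vasquez, Fri evening→Watson, Sat morning→Watson.

3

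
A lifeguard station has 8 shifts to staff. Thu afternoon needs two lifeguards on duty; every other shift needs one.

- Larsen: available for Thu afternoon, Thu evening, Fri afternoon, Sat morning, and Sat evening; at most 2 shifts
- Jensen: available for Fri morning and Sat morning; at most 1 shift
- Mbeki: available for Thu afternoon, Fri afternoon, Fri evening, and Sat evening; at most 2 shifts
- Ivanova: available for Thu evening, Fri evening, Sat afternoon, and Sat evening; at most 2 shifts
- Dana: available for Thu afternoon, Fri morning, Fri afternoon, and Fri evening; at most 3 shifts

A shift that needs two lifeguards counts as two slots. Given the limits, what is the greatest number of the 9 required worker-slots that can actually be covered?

Total capacity across all lifeguards is 2+1+2+2+3 = 10, and 9 slots are needed, so at most 9 can be filled.
An assignment achieving 9: Thu afternoon→Mbeki+Dana, Thu evening→Larsen, Fri morning→Jensen, Fri afternoon→Mbeki, Fri evening→Dana, Sat morning→Larsen, Sat afternoon→Ivanova, Sat evening→Ivanova.
Loads: Larsen 2/2, Jensen 1/1, Mbeki 2/2, Ivanova 2/2, Dana 2/3.

9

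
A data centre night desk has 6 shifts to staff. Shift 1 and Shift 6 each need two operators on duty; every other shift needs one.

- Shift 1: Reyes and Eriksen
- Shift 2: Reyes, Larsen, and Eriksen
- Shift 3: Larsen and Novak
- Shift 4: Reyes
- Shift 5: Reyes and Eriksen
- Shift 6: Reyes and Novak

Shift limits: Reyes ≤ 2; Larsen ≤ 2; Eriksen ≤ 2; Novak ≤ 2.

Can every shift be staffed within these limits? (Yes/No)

No

Total capacity is 8 and 8 slots are needed, so capacity alone doesn't rule it out.
Shifts {Shift 1, Shift 4, Shift 6} need 5 worker-slots in total, but the operators available for any of those shifts (Reyes, Eriksen, and Novak) can supply at most 4 among them. So no valid schedule exists.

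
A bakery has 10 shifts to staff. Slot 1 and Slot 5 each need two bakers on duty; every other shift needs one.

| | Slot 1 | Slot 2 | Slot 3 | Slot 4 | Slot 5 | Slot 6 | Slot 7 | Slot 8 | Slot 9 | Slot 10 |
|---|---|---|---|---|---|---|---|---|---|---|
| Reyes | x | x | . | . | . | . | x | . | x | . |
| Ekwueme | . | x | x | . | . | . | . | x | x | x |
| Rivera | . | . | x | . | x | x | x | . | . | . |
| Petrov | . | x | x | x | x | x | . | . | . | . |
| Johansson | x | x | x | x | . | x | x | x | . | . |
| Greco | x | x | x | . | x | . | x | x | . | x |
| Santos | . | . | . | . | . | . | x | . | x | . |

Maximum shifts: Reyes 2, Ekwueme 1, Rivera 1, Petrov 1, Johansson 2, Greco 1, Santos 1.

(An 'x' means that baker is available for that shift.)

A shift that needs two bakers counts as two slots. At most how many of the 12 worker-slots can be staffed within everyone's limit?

Total capacity across all bakers is 2+1+1+1+2+1+1 = 9, and 12 slots are needed, so at most 9 can be filled.
An assignment achieving 9: Slot 1→Reyes+Johansson, Slot 4→Petrov, Slot 5→Rivera+Greco, Slot 6→Johansson, Slot 7→Santos, Slot 9→Reyes, Slot 10→Ekwueme.
Loads: Reyes 2/2, Ekwueme 1/1, Rivera 1/1, Petrov 1/1, Johansson 2/2, Greco 1/1, Santos 1/1.

9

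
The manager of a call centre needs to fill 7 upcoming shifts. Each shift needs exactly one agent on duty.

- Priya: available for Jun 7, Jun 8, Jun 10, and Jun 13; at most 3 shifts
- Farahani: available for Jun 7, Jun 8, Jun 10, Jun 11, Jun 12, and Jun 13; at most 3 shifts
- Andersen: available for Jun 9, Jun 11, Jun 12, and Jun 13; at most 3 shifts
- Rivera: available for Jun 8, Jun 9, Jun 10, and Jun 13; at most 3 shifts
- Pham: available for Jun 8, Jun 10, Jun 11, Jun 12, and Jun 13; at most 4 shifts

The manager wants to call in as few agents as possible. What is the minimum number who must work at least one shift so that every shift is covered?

7 slots to fill and no one can take more than 4, so at least ⌈7/4⌉ = 2 agents are needed.
No set of 2 agents can cover every shift (each such set leaves at least one shift with no one available or exceeds a cap).
Priya, Farahani, and Andersen alone can cover everything: Jun 7→Priya, Jun 8→Priya, Jun 9→Andersen, Jun 10→Priya, Jun 11→Farahani, Jun 12→Farahani, Jun 13→Farahani.

3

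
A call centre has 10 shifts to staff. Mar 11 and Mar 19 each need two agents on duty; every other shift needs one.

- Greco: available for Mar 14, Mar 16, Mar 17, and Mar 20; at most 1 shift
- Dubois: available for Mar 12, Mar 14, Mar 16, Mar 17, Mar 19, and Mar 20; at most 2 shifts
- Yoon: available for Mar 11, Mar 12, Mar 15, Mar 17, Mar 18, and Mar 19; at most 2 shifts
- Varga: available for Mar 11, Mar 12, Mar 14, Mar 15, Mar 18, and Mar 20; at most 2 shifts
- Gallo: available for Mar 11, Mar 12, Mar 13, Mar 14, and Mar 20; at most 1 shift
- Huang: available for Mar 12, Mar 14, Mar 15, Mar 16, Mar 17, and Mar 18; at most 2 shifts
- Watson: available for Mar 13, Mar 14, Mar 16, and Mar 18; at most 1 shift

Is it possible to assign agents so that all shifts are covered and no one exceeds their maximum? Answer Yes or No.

Total capacity is 1+2+2+2+1+2+1 = 11 but 12 worker-slots are needed — infeasible.

No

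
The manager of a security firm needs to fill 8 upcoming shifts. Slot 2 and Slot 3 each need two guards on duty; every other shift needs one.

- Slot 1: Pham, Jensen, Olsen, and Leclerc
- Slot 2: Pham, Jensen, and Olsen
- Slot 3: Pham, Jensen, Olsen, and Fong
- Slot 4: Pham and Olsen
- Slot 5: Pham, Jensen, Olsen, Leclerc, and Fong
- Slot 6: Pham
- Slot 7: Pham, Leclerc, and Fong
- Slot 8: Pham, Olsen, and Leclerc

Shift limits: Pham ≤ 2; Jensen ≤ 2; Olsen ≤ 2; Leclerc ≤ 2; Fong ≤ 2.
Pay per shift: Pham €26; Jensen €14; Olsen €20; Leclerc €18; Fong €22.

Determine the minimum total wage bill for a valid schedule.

Slot 6 can only be covered by Pham, so that assignment is forced.
Picking the cheapest available guard for each shift independently would cost €178, but that ignores the shift limits.
An optimal schedule: Slot 1→Leclerc, Slot 2→Jensen+Olsen, Slot 3→Jensen+Fong, Slot 4→Pham, Slot 5→Fong, Slot 6→Pham, Slot 7→Leclerc, Slot 8→Olsen.
Total: 18 + 14 + 20 + 14 + 22 + 26 + 22 + 26 + 18 + 20 = €200.

€200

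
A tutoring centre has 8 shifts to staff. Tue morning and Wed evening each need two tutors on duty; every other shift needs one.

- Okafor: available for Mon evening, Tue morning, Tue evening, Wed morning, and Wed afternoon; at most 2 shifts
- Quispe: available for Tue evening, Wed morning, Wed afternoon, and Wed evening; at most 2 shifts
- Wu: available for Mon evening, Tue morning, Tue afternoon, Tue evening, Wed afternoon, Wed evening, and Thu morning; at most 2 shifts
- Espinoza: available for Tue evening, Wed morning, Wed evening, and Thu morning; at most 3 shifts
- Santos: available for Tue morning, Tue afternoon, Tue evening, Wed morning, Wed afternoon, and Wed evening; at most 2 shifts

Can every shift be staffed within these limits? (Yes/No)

Yes

One valid schedule: Mon evening→Okafor, Tue morning→Okafor+Santos, Tue afternoon→Wu, Tue evening→Espinoza, Wed morning→Quispe, Wed afternoon→Quispe, Wed evening→Espinoza+Santos, Thu morning→Wu.
Loads: Okafor 2/2, Quispe 2/2, Wu 2/2, Espinoza 2/3, Santos 2/2 — all within limits.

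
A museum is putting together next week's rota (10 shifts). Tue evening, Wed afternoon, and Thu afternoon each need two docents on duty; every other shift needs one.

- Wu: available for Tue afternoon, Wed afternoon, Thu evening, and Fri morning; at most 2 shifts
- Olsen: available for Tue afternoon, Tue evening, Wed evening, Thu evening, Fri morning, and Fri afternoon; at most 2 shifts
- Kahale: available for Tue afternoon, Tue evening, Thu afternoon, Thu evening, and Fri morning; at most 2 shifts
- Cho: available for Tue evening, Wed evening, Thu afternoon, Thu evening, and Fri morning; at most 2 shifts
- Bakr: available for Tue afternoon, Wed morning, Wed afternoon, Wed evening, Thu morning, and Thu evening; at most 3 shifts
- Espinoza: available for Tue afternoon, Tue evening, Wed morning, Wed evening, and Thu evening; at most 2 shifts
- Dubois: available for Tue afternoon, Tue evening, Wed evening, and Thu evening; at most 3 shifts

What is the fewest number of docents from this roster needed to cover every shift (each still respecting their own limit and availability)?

13 slots to fill and no one can take more than 3, so at least ⌈13/3⌉ = 5 docents are needed.
Any 5 docents together have capacity at most 3+3+2+2+2 = 12 < 13 slots, so 5 can never suffice.
Wu, Olsen, Kahale, Cho, Bakr, and Espinoza alone can cover everything: Tue afternoon→Kahale, Tue evening→Cho+Espinoza, Wed morning→Bakr, Wed afternoon→Wu+Bakr, Wed evening→Olsen, Thu morning→Bakr, Thu afternoon→Kahale+Cho, Thu evening→Espinoza, Fri morning→Wu, Fri afternoon→Olsen.

6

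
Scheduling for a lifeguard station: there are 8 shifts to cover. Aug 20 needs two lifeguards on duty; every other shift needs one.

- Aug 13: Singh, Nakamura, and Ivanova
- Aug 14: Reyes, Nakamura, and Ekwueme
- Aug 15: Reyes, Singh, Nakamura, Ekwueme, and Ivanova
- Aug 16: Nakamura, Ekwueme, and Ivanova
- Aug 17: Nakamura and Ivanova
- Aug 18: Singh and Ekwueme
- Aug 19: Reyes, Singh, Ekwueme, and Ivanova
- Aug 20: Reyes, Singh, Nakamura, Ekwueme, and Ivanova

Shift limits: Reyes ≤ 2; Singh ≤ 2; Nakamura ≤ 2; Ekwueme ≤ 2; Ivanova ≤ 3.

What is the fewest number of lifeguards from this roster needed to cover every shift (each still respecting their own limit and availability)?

4

9 slots to fill and no one can take more than 3, so at least ⌈9/3⌉ = 3 lifeguards are needed.
Any 3 lifeguards together have capacity at most 3+2+2 = 7 < 9 slots, so 3 can never suffice.
Reyes, Singh, Nakamura, and Ivanova alone can cover everything: Aug 13→Singh, Aug 14→Reyes, Aug 15→Ivanova, Aug 16→Nakamura, Aug 17→Nakamura, Aug 18→Singh, Aug 19→Ivanova, Aug 20→Reyes+Ivanova.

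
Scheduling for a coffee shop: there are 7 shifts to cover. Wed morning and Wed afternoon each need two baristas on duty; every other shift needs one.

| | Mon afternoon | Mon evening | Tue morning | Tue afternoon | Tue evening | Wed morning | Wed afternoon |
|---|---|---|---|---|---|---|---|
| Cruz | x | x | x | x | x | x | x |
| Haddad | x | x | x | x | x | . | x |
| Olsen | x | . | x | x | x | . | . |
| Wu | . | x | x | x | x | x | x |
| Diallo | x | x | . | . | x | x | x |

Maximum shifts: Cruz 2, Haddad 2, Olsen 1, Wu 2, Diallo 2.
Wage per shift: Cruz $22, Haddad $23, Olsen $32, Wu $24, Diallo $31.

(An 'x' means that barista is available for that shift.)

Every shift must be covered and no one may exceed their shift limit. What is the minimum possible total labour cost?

$232

Picking the cheapest available barista for each shift independently would cost $201, but that ignores the shift limits.
An optimal schedule: Mon afternoon→Cruz, Mon evening→Haddad, Tue morning→Haddad, Tue afternoon→Olsen, Tue evening→Diallo, Wed morning→Cruz+Wu, Wed afternoon→Wu+Diallo.
Total: 22 + 23 + 23 + 32 + 31 + 22 + 24 + 24 + 31 = $232.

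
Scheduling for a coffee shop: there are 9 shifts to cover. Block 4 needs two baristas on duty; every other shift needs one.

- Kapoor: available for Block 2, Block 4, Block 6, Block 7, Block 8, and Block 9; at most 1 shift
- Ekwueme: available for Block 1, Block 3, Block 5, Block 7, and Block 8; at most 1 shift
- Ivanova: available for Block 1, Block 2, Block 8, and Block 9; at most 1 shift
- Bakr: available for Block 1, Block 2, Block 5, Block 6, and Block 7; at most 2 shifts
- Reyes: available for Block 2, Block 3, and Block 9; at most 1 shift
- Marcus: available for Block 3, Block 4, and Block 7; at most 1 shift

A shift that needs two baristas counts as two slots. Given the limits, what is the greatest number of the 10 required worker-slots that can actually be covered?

Total capacity across all baristas is 1+1+1+2+1+1 = 7, and 10 slots are needed, so at most 7 can be filled.
An assignment achieving 7: Block 1→Ivanova, Block 2→Bakr, Block 3→Reyes, Block 4→Kapoor+Marcus, Block 5→Ekwueme, Block 6→Bakr.
Loads: Kapoor 1/1, Ekwueme 1/1, Ivanova 1/1, Bakr 2/2, Reyes 1/1, Marcus 1/1.

7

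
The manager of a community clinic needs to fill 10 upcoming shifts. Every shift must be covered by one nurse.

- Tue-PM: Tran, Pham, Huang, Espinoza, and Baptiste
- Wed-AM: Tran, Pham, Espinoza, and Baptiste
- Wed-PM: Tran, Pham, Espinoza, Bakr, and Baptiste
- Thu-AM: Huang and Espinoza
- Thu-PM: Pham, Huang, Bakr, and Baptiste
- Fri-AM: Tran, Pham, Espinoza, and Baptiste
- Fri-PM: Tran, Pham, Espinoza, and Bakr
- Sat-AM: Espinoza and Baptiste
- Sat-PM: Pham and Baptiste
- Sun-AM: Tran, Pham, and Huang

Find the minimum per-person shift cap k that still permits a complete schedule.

2

With 6 nurses and 10 worker-slots to fill, someone must work at least ⌈10/6⌉ = 2 shifts, so k ≥ 2.
k = 2 works: Tue-PM→Huang, Wed-AM→Tran, Wed-PM→Bakr, Thu-AM→Huang, Thu-PM→Pham, Fri-AM→Espinoza, Fri-PM→Bakr, Sat-AM→Espinoza, Sat-PM→Pham, Sun-AM→Tran.
Loads: Tran 2, Pham 2, Huang 2, Espinoza 2, Bakr 2, Baptiste 0 — all ≤ 2.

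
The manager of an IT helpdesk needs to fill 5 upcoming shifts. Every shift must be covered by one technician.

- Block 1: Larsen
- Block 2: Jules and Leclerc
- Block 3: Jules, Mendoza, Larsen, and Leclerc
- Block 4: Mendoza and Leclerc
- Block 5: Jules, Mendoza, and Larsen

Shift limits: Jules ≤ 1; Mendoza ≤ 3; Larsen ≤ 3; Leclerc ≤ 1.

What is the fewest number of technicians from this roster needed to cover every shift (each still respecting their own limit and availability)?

5 slots to fill and no one can take more than 3, so at least ⌈5/3⌉ = 2 technicians are needed.
Shifts {Block 1, Block 2, Block 4} need 3 slots, but among the technicians available for them (Jules, Mendoza, Larsen, and Leclerc) any 2 together supply at most 2. So 2 technicians are not enough.
Jules, Mendoza, and Larsen alone can cover everything: Block 1→Larsen, Block 2→Jules, Block 3→Mendoza, Block 4→Mendoza, Block 5→Mendoza.

3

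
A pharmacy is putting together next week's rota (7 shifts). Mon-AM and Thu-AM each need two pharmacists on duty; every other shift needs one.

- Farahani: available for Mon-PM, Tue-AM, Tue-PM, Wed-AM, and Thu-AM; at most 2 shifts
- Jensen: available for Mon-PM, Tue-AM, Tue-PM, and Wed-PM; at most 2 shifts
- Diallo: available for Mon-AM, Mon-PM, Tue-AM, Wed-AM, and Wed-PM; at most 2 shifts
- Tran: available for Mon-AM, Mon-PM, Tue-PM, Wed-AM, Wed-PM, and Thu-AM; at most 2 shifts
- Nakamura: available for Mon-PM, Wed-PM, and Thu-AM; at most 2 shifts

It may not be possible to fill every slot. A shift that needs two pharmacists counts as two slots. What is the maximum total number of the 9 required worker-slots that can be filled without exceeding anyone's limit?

9

Total capacity across all pharmacists is 2+2+2+2+2 = 10, and 9 slots are needed, so at most 9 can be filled.
An assignment achieving 9: Mon-AM→Diallo+Tran, Mon-PM→Jensen, Tue-AM→Farahani, Tue-PM→Farahani, Wed-AM→Diallo, Wed-PM→Jensen, Thu-AM→Tran+Nakamura.
Loads: Farahani 2/2, Jensen 2/2, Diallo 2/2, Tran 2/2, Nakamura 1/2.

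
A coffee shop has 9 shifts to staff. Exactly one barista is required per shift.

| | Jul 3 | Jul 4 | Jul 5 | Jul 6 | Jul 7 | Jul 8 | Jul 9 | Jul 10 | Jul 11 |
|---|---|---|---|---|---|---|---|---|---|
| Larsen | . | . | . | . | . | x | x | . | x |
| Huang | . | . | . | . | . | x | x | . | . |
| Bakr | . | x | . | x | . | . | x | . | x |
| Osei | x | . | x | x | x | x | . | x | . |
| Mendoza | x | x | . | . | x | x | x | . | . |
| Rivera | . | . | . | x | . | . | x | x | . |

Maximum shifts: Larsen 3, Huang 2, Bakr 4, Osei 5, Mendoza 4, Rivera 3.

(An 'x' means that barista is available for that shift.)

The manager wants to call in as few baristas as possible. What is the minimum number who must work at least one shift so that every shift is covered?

9 slots to fill and no one can take more than 5, so at least ⌈9/5⌉ = 2 baristas are needed.
Bakr and Osei alone can cover everything: Jul 3→Osei, Jul 4→Bakr, Jul 5→Osei, Jul 6→Bakr, Jul 7→Osei, Jul 8→Osei, Jul 9→Bakr, Jul 10→Osei, Jul 11→Bakr.

2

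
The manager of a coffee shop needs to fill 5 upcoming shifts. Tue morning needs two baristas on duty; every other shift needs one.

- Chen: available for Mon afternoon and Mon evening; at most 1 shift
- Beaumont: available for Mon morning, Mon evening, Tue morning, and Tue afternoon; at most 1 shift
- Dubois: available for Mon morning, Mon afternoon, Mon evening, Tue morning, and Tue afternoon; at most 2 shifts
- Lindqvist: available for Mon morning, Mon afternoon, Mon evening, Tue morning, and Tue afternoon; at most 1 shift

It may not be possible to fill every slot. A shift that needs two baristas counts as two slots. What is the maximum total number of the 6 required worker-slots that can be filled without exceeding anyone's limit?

5

Total capacity across all baristas is 1+1+2+1 = 5, and 6 slots are needed, so at most 5 can be filled.
An assignment achieving 5: Mon morning→Beaumont, Mon afternoon→Chen, Tue morning→Dubois+Lindqvist, Tue afternoon→Dubois.
Loads: Chen 1/1, Beaumont 1/1, Dubois 2/2, Lindqvist 1/1.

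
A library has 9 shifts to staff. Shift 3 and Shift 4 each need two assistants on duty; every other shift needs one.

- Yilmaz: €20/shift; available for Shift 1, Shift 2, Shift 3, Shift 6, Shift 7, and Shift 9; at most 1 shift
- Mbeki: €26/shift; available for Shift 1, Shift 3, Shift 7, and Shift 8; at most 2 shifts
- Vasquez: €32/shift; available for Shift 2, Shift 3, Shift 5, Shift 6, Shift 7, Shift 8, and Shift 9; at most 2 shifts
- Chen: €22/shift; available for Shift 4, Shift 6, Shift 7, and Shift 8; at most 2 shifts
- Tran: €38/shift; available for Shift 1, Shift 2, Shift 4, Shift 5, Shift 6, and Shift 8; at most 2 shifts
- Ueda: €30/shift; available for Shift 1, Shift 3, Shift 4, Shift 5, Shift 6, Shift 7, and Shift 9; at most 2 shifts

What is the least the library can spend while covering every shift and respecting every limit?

€316

Picking the cheapest available assistant for each shift independently would cost €250, but that ignores the shift limits.
An optimal schedule: Shift 1→Mbeki, Shift 2→Yilmaz, Shift 3→Mbeki+Ueda, Shift 4→Chen+Tran, Shift 5→Vasquez, Shift 6→Tran, Shift 7→Ueda, Shift 8→Chen, Shift 9→Vasquez.
Total: 26 + 20 + 26 + 30 + 22 + 38 + 32 + 38 + 30 + 22 + 32 = €316.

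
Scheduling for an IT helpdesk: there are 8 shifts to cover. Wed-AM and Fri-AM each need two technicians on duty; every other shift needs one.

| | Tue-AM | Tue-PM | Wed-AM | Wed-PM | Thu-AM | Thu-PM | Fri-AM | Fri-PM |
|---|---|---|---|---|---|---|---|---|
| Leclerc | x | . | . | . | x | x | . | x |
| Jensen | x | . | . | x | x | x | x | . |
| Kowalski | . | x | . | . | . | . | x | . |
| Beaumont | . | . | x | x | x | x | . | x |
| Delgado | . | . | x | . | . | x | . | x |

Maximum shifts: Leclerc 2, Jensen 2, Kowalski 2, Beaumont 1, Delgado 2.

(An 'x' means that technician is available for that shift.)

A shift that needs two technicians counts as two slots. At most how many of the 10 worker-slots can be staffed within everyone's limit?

9

Total capacity across all technicians is 2+2+2+1+2 = 9, and 10 slots are needed, so at most 9 can be filled.
An assignment achieving 9: Tue-AM→Leclerc, Tue-PM→Kowalski, Wed-AM→Beaumont+Delgado, Wed-PM→Jensen, Thu-AM→Leclerc, Fri-AM→Jensen+Kowalski, Fri-PM→Delgado.
Loads: Leclerc 2/2, Jensen 2/2, Kowalski 2/2, Beaumont 1/1, Delgado 2/2.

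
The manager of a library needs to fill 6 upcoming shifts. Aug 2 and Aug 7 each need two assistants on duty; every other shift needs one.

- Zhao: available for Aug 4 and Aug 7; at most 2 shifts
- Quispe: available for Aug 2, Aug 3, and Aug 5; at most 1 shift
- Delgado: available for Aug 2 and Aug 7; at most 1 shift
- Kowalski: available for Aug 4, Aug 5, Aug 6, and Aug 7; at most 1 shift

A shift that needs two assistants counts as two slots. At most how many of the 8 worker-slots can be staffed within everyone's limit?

Total capacity across all assistants is 2+1+1+1 = 5, and 8 slots are needed, so at most 5 can be filled.
An assignment achieving 5: Aug 2→Delgado, Aug 3→Quispe, Aug 4→Zhao, Aug 6→Kowalski, Aug 7→Zhao.
Loads: Zhao 2/2, Quispe 1/1, Delgado 1/1, Kowalski 1/1.

5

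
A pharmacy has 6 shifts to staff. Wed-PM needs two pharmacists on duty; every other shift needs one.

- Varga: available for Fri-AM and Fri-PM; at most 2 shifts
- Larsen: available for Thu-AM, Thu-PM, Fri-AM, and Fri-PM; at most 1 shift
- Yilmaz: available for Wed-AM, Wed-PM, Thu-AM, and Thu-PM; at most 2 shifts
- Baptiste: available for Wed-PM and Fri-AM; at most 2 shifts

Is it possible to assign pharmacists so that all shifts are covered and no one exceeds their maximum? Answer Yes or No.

No

Total capacity is 7 and 7 slots are needed, so capacity alone doesn't rule it out.
Shifts {Wed-AM, Wed-PM, Thu-AM, Thu-PM} need 5 worker-slots in total, but the pharmacists available for any of those shifts (Larsen, Yilmaz, and Baptiste) can supply at most 4 among them. So no valid schedule exists.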